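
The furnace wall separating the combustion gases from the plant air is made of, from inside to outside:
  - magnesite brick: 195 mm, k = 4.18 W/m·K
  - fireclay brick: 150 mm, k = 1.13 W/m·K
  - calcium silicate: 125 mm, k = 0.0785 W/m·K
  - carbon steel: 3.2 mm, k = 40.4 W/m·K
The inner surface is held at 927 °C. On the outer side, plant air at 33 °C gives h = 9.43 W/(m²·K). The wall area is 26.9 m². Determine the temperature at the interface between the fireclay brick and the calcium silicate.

T ≈ 842 °C

Model the wall as resistances in series:
R_magnesite brick = L/(kA) = 0.195/(4.18×26.9) = 0.001734 K/W
R_fireclay brick = L/(kA) = 0.15/(1.13×26.9) = 0.004935 K/W
R_calcium silicate = L/(kA) = 0.125/(0.0785×26.9) = 0.0592 K/W
R_carbon steel = L/(kA) = 0.0032/(40.4×26.9) = 2.945×10^-6 K/W
R_outer film = 1/(h_o·A) = 1/(9.43×26.9) = 0.003942 K/W
R_total = 0.06981 K/W;  Q = ΔT/R_total = 894/0.06981 = 12810 W
T_interface = T_inner − Q·ΣR(inner→interface) = 927 − 12800×0.006669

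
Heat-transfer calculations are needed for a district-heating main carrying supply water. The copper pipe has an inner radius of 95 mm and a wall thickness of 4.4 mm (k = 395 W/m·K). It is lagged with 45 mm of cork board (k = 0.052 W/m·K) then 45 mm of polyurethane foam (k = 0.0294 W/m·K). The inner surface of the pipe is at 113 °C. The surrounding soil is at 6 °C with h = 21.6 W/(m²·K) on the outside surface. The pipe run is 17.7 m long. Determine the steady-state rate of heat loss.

Treating each annulus and film as a series resistance:
R_copper pipe wall = ln(99.4/95)/(2π×395×17.7) = 1.031×10^-6 K/W
R_cork board = ln(144.4/99.4)/(2π×0.052×17.7) = 0.06457 K/W
R_polyurethane foam = ln(189.4/144.4)/(2π×0.0294×17.7) = 0.08297 K/W
R_outer film = 1/(h_o·2πr_oL) = 1/(21.6×2π×0.1894×17.7) = 0.002198 K/W
R_total = 0.1497 K/W
Q = ΔT/R_total = 107/0.1497

Q ≈ 715 W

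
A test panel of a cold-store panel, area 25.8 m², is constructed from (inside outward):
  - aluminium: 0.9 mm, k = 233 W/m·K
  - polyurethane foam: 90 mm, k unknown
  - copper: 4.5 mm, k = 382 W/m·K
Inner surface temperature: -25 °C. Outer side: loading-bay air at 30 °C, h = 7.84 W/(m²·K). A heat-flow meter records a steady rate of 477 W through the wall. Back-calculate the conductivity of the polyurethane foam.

k ≈ 0.0316 W/(m·K)

Model the wall as resistances in series:
R_aluminium = L/(kA) = 0.0009/(233×25.8) = 1.497×10^-7 K/W
R_copper = L/(kA) = 0.0045/(382×25.8) = 4.566×10^-7 K/W
R_outer film = 1/(h_o·A) = 1/(7.84×25.8) = 0.004944 K/W
Sum of known resistances R_other = 0.004944 K/W
Total R = ΔT/Q = 55/477 = 0.1153 K/W
R_polyurethane foam = R_total − R_other = 0.1104 K/W
k = L/(R·A) = 0.09/(0.1104×25.8)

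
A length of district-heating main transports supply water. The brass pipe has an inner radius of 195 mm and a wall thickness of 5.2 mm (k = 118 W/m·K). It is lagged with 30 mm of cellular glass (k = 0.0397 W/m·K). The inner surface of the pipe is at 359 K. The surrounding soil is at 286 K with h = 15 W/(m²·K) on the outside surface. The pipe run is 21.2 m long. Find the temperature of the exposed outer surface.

For a radial system each layer contributes R = ln(r_out/r_in)/(2πkL); films add R = 1/(hA).
R_brass pipe wall = ln(200.2/195)/(2π×118×21.2) = 1.674×10^-6 K/W
R_cellular glass = ln(230.2/200.2)/(2π×0.0397×21.2) = 0.0264 K/W
R_outer film = 1/(h_o·2πr_oL) = 1/(15×2π×0.2302×21.2) = 0.002174 K/W
R_total = 0.02858 K/W
Q = ΔT/R_total = 73/0.02858
Q = 2550 W
T_interface = T_inner − Q·ΣR(inner→interface) = 359 − 2550×0.02641

T ≈ 292 K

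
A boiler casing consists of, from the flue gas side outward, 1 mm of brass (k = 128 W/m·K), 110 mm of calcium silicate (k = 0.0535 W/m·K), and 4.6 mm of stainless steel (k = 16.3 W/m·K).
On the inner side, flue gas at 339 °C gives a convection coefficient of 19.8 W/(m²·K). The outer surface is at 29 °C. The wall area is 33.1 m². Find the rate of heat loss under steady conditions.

Treating each layer as a thermal resistance in series:
R_inner film = 1/(h_i·A) = 1/(19.8×33.1) = 0.001526 K/W
R_brass = L/(kA) = 0.001/(128×33.1) = 2.36×10^-7 K/W
R_calcium silicate = L/(kA) = 0.11/(0.0535×33.1) = 0.06212 K/W
R_stainless steel = L/(kA) = 0.0046/(16.3×33.1) = 8.526×10^-6 K/W
R_total = 0.06365 K/W
Q = ΔT / R_total = 310 / 0.06365

Q ≈ 4870 W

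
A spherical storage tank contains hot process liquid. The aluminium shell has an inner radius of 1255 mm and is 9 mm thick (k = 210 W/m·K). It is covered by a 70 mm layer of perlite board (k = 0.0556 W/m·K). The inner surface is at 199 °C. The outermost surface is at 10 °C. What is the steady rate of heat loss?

Radial (spherical) resistances in series:
R_aluminium shell = (1/1.255 − 1/1.264)/(4π×210) = 2.15×10^-6 K/W
R_perlite board = (1/1.264 − 1/1.334)/(4π×0.0556) = 0.05942 K/W
R_total = 0.05942 K/W
Q = ΔT/R_total = 189/0.05942

Q ≈ 3180 W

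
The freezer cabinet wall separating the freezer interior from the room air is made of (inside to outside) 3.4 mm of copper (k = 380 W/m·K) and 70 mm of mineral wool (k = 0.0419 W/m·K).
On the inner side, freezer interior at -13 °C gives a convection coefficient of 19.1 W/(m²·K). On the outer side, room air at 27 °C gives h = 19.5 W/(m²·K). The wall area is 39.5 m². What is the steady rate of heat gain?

Q ≈ 890 W

Model the wall as resistances in series:
R_inner film = 1/(h_i·A) = 1/(19.1×39.5) = 0.001325 K/W
R_copper = L/(kA) = 0.0034/(380×39.5) = 2.265×10^-7 K/W
R_mineral wool = L/(kA) = 0.07/(0.0419×39.5) = 0.04229 K/W
R_outer film = 1/(h_o·A) = 1/(19.5×39.5) = 0.001298 K/W
R_total = 0.04492 K/W
Q = ΔT / R_total = 40 / 0.04492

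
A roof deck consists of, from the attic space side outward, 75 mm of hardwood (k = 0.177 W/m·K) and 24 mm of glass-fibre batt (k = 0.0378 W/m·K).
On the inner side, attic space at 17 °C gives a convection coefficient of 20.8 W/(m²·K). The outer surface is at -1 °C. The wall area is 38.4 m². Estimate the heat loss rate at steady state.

Using the resistance-network approach (series):
R_inner film = 1/(h_i·A) = 1/(20.8×38.4) = 0.001252 K/W
R_hardwood = L/(kA) = 0.075/(0.177×38.4) = 0.01103 K/W
R_glass-fibre batt = L/(kA) = 0.024/(0.0378×38.4) = 0.01653 K/W
R_total = 0.02882 K/W
Q = ΔT / R_total = 18 / 0.02882

Q ≈ 625 W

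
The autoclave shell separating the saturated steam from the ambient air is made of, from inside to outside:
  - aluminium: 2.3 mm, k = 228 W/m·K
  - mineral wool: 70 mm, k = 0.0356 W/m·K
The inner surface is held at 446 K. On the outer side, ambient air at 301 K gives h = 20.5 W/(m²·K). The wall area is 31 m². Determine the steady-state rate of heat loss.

Using the resistance-network approach (series):
R_aluminium = L/(kA) = 0.0023/(228×31) = 3.254×10^-7 K/W
R_mineral wool = L/(kA) = 0.07/(0.0356×31) = 0.06343 K/W
R_outer film = 1/(h_o·A) = 1/(20.5×31) = 0.001574 K/W
R_total = 0.065 K/W
Q = ΔT / R_total = 145 / 0.065

Q ≈ 2230 W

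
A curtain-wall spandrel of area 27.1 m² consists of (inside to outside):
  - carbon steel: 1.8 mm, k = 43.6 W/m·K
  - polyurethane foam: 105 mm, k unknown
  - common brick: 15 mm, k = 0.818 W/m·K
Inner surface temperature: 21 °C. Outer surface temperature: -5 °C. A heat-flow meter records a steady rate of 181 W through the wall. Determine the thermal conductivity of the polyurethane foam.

Series thermal resistances:
R_carbon steel = L/(kA) = 0.0018/(43.6×27.1) = 1.523×10^-6 K/W
R_common brick = L/(kA) = 0.015/(0.818×27.1) = 6.767×10^-4 K/W
Sum of known resistances R_other = 6.782×10^-4 K/W
Total R = ΔT/Q = 26/181 = 0.1436 K/W
R_polyurethane foam = R_total − R_other = 0.143 K/W
k = L/(R·A) = 0.105/(0.143×27.1)

k ≈ 0.0271 W/(m·K)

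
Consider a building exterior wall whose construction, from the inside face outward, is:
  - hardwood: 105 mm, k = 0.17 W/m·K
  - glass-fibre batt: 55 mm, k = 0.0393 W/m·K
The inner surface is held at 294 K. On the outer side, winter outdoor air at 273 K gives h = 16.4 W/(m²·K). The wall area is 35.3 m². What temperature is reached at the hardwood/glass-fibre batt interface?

T ≈ 288 K

Treating each layer as a thermal resistance in series:
R_hardwood = L/(kA) = 0.105/(0.17×35.3) = 0.0175 K/W
R_glass-fibre batt = L/(kA) = 0.055/(0.0393×35.3) = 0.03965 K/W
R_outer film = 1/(h_o·A) = 1/(16.4×35.3) = 0.001727 K/W
R_total = 0.05887 K/W;  Q = ΔT/R_total = 21/0.05887 = 356.7 W
T_interface = T_inner − Q·ΣR(inner→interface) = 294 − 357×0.0175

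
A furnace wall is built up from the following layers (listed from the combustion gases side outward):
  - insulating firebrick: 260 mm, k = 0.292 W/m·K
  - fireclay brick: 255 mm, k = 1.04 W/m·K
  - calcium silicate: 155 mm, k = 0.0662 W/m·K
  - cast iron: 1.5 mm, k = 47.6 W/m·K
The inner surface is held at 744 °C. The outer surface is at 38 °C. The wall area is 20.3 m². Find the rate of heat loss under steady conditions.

Q ≈ 4120 W

Thermal resistances in series:
R_insulating firebrick = L/(kA) = 0.26/(0.292×20.3) = 0.04386 K/W
R_fireclay brick = L/(kA) = 0.255/(1.04×20.3) = 0.01208 K/W
R_calcium silicate = L/(kA) = 0.155/(0.0662×20.3) = 0.1153 K/W
R_cast iron = L/(kA) = 0.0015/(47.6×20.3) = 1.552×10^-6 K/W
R_total = 0.1713 K/W
Q = ΔT / R_total = 706 / 0.1713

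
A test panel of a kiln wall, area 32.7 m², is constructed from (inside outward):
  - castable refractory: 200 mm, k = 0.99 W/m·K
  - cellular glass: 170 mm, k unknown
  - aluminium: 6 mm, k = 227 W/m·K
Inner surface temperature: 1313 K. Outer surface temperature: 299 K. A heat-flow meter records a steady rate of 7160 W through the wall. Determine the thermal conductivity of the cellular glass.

k ≈ 0.0384 W/(m·K)

Series thermal resistances:
R_castable refractory = L/(kA) = 0.2/(0.99×32.7) = 0.006178 K/W
R_aluminium = L/(kA) = 0.006/(227×32.7) = 8.083×10^-7 K/W
Sum of known resistances R_other = 0.006179 K/W
Total R = ΔT/Q = 1014/7160 = 0.1416 K/W
R_cellular glass = R_total − R_other = 0.1354 K/W
k = L/(R·A) = 0.17/(0.1354×32.7)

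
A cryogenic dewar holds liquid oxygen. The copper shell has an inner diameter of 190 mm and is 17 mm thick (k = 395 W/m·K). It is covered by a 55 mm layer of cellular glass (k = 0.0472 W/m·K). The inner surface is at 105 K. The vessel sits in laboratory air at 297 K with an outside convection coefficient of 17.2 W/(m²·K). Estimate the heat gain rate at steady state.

For a spherical shell R = (1/r₁ − 1/r₂)/(4πk); film R = 1/(h·4πr²). In series:
R_copper shell = (1/0.095 − 1/0.112)/(4π×395) = 3.219×10^-4 K/W
R_cellular glass = (1/0.112 − 1/0.167)/(4π×0.0472) = 4.958 K/W
R_outer film = 1/(h·4πr_o²) = 1/(17.2×4π×0.167²) = 0.1659 K/W
R_total = 5.124 K/W
Q = ΔT/R_total = 192/5.124

Q ≈ 37.5 W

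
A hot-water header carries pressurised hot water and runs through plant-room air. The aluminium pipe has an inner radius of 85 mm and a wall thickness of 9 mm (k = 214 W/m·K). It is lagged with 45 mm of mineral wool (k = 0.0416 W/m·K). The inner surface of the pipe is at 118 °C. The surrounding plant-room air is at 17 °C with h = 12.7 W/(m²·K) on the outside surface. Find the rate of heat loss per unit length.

q′ ≈ 63.6 W/m

Cylindrical conduction, so R = ln(r₂/r₁)/(2πkL) per layer, in series:
R_aluminium pipe wall = ln(94/85)/(2π×214×1) = 7.485×10^-5 K/W
R_mineral wool = ln(139/94)/(2π×0.0416×1) = 1.497 K/W
R_outer film = 1/(h_o·2πr_oL) = 1/(12.7×2π×0.139×1) = 0.09016 K/W
R_total = 1.587 K/W
Q = ΔT/R_total = 101/1.587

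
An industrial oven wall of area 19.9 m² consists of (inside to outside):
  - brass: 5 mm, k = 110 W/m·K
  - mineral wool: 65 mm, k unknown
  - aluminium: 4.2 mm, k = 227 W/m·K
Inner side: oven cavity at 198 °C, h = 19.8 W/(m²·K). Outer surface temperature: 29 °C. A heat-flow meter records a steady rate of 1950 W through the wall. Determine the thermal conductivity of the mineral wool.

Series thermal resistances:
R_inner film = 1/(h_i·A) = 1/(19.8×19.9) = 0.002538 K/W
R_brass = L/(kA) = 0.005/(110×19.9) = 2.284×10^-6 K/W
R_aluminium = L/(kA) = 0.0042/(227×19.9) = 9.298×10^-7 K/W
Sum of known resistances R_other = 0.002541 K/W
Total R = ΔT/Q = 169/1950 = 0.08667 K/W
R_mineral wool = R_total − R_other = 0.08413 K/W
k = L/(R·A) = 0.065/(0.08413×19.9)

k ≈ 0.0388 W/(m·K)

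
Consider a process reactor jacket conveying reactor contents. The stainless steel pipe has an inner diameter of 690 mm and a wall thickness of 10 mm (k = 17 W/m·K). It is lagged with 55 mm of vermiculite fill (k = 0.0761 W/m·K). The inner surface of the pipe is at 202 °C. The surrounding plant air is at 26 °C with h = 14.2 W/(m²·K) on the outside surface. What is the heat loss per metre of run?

q′ ≈ 535 W/m

For a radial system each layer contributes R = ln(r_out/r_in)/(2πkL); films add R = 1/(hA).
R_stainless steel pipe wall = ln(355/345)/(2π×17×1) = 2.675×10^-4 K/W
R_vermiculite fill = ln(410/355)/(2π×0.0761×1) = 0.3012 K/W
R_outer film = 1/(h_o·2πr_oL) = 1/(14.2×2π×0.41×1) = 0.02734 K/W
R_total = 0.3288 K/W
Q = ΔT/R_total = 176/0.3288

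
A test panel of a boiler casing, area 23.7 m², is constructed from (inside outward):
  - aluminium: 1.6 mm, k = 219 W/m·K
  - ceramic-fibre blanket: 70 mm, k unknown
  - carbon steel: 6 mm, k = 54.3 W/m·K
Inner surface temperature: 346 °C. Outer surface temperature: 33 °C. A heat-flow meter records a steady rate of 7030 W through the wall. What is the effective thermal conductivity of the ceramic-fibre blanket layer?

Model the wall as resistances in series:
R_aluminium = L/(kA) = 0.0016/(219×23.7) = 3.083×10^-7 K/W
R_carbon steel = L/(kA) = 0.006/(54.3×23.7) = 4.662×10^-6 K/W
Sum of known resistances R_other = 4.971×10^-6 K/W
Total R = ΔT/Q = 313/7030 = 0.04452 K/W
R_ceramic-fibre blanket = R_total − R_other = 0.04452 K/W
k = L/(R·A) = 0.07/(0.04452×23.7)

k ≈ 0.0663 W/(m·K)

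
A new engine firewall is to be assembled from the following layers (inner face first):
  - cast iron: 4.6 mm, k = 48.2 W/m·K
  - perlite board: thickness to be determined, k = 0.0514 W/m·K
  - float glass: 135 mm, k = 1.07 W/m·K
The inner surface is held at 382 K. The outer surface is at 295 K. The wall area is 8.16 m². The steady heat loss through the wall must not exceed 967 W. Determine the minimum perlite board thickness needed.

Thermal resistances in series:
R_cast iron = L/(kA) = 0.0046/(48.2×8.16) = 1.17×10^-5 K/W
R_float glass = L/(kA) = 0.135/(1.07×8.16) = 0.01546 K/W
Sum of the known resistances R_other = 0.01547 K/W
Required total resistance R_tot = ΔT/Q_allow = 87/967 = 0.08997 K/W
R_perlite board = R_tot − R_other = 0.0745 K/W
L = R·k·A = 0.0745×0.0514×8.16

L ≈ 31.2 mm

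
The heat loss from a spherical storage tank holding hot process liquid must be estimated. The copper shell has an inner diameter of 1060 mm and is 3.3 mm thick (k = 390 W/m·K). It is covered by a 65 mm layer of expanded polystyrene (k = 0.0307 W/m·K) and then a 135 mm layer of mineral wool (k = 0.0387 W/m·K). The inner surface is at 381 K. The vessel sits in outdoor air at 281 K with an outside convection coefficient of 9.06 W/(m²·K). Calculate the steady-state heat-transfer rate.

Q ≈ 85 W

Each spherical layer contributes R = (1/r_i − 1/r_o)/(4πk):
R_copper shell = (1/0.53 − 1/0.5333)/(4π×390) = 2.382×10^-6 K/W
R_expanded polystyrene = (1/0.5333 − 1/0.5983)/(4π×0.0307) = 0.528 K/W
R_mineral wool = (1/0.5983 − 1/0.7333)/(4π×0.0387) = 0.6327 K/W
R_outer film = 1/(h·4πr_o²) = 1/(9.06×4π×0.7333²) = 0.01633 K/W
R_total = 1.177 K/W
Q = ΔT/R_total = 100/1.177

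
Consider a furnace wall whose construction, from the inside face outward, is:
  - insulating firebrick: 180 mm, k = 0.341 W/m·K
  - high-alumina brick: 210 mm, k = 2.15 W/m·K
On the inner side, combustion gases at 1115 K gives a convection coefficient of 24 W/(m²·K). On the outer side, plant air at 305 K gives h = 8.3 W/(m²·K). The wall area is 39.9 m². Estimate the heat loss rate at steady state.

Q ≈ 41000 W

Using the resistance-network approach (series):
R_inner film = 1/(h_i·A) = 1/(24×39.9) = 0.001044 K/W
R_insulating firebrick = L/(kA) = 0.18/(0.341×39.9) = 0.01323 K/W
R_high-alumina brick = L/(kA) = 0.21/(2.15×39.9) = 0.002448 K/W
R_outer film = 1/(h_o·A) = 1/(8.3×39.9) = 0.00302 K/W
R_total = 0.01974 K/W
Q = ΔT / R_total = 810 / 0.01974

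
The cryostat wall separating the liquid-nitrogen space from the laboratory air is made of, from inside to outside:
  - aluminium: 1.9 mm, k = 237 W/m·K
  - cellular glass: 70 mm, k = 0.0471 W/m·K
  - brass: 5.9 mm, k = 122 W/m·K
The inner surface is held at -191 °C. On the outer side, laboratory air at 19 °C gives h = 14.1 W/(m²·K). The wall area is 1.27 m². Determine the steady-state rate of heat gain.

Q ≈ 171 W

Treating each layer as a thermal resistance in series:
R_aluminium = L/(kA) = 0.0019/(237×1.27) = 6.313×10^-6 K/W
R_cellular glass = L/(kA) = 0.07/(0.0471×1.27) = 1.17 K/W
R_brass = L/(kA) = 0.0059/(122×1.27) = 3.808×10^-5 K/W
R_outer film = 1/(h_o·A) = 1/(14.1×1.27) = 0.05584 K/W
R_total = 1.226 K/W
Q = ΔT / R_total = 210 / 1.226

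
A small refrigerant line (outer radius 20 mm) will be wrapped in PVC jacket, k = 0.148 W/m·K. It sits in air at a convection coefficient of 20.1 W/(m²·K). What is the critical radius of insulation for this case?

r_cr ≈ 7.36 mm

For a cylinder r_cr = k/h = 0.148/20.1
r_cr = 7.36 mm; since the bare radius (20 mm) is above r_cr, any added insulation will reduce heat loss.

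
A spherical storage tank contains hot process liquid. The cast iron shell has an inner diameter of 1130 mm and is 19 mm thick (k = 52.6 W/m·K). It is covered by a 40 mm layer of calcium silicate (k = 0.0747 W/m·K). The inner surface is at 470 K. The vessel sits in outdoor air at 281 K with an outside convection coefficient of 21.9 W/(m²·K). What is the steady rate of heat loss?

For a spherical shell R = (1/r₁ − 1/r₂)/(4πk); film R = 1/(h·4πr²). In series:
R_cast iron shell = (1/0.565 − 1/0.584)/(4π×52.6) = 8.712×10^-5 K/W
R_calcium silicate = (1/0.584 − 1/0.624)/(4π×0.0747) = 0.1169 K/W
R_outer film = 1/(h·4πr_o²) = 1/(21.9×4π×0.624²) = 0.009332 K/W
R_total = 0.1264 K/W
Q = ΔT/R_total = 189/0.1264

Q ≈ 1500 W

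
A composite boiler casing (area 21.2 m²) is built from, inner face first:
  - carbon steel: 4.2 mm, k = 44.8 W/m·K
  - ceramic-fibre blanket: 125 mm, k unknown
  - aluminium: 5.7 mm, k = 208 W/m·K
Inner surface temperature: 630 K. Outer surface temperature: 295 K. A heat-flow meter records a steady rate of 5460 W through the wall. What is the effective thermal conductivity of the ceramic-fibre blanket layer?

k ≈ 0.0961 W/(m·K)

Series thermal resistances:
R_carbon steel = L/(kA) = 0.0042/(44.8×21.2) = 4.422×10^-6 K/W
R_aluminium = L/(kA) = 0.0057/(208×21.2) = 1.293×10^-6 K/W
Sum of known resistances R_other = 5.715×10^-6 K/W
Total R = ΔT/Q = 335/5460 = 0.06136 K/W
R_ceramic-fibre blanket = R_total − R_other = 0.06135 K/W
k = L/(R·A) = 0.125/(0.06135×21.2)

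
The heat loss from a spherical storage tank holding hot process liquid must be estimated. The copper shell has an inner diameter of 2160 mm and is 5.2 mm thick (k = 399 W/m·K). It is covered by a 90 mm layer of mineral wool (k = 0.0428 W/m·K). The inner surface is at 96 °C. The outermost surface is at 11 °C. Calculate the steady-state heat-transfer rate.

Q ≈ 648 W

For a spherical shell R = (1/r₁ − 1/r₂)/(4πk); film R = 1/(h·4πr²). In series:
R_copper shell = (1/1.08 − 1/1.0852)/(4π×399) = 8.849×10^-7 K/W
R_mineral wool = (1/1.0852 − 1/1.1752)/(4π×0.0428) = 0.1312 K/W
R_total = 0.1312 K/W
Q = ΔT/R_total = 85/0.1312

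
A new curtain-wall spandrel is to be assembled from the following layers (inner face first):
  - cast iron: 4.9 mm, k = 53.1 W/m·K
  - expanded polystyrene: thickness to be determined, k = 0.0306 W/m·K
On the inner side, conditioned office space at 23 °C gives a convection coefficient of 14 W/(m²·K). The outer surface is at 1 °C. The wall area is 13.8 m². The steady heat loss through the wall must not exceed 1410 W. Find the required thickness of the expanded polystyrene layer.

L ≈ 4.4 mm

Treating each layer as a thermal resistance in series:
R_inner film = 1/(h_i·A) = 1/(14×13.8) = 0.005176 K/W
R_cast iron = L/(kA) = 0.0049/(53.1×13.8) = 6.687×10^-6 K/W
Sum of the known resistances R_other = 0.005183 K/W
Required total resistance R_tot = ΔT/Q_allow = 22/1410 = 0.0156 K/W
R_expanded polystyrene = R_tot − R_other = 0.01042 K/W
L = R·k·A = 0.01042×0.0306×13.8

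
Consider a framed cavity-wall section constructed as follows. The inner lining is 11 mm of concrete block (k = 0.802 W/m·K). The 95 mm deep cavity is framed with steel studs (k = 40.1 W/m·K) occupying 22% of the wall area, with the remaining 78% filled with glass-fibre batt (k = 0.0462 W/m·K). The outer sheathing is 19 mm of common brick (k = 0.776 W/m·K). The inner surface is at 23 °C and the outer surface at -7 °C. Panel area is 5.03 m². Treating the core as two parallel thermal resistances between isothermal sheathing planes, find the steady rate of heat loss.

Q ≈ 3080 W

Sheathing layers in series; stud and cavity paths in parallel between them.
R_inner = 0.011/(0.802×5.03) = 0.002727 K/W
R_stud  = 0.095/(40.1×0.22×5.03) = 0.002141 K/W
R_cav   = 0.095/(0.0462×0.78×5.03) = 0.5241 K/W
1/R_core = 1/R_stud + 1/R_cav → R_core = 0.002132 K/W
R_outer = 0.019/(0.776×5.03) = 0.004868 K/W
R_total = 0.009727 K/W
Q = ΔT/R_total = 30/0.009727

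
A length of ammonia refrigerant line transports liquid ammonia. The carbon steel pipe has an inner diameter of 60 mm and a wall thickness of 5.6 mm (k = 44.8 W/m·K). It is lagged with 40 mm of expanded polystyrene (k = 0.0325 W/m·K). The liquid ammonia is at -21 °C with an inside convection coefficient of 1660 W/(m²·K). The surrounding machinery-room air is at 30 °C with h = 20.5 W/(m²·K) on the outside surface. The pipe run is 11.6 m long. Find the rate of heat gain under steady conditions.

Q ≈ 156 W

Treating each annulus and film as a series resistance:
R_inner film = 1/(h_i·2πr₁L) = 1/(1660×2π×0.03×11.6) = 2.755×10^-4 K/W
R_carbon steel pipe wall = ln(35.6/30)/(2π×44.8×11.6) = 5.242×10^-5 K/W
R_expanded polystyrene = ln(75.6/35.6)/(2π×0.0325×11.6) = 0.3179 K/W
R_outer film = 1/(h_o·2πr_oL) = 1/(20.5×2π×0.0756×11.6) = 0.008853 K/W
R_total = 0.3271 K/W
Q = ΔT/R_total = 51/0.3271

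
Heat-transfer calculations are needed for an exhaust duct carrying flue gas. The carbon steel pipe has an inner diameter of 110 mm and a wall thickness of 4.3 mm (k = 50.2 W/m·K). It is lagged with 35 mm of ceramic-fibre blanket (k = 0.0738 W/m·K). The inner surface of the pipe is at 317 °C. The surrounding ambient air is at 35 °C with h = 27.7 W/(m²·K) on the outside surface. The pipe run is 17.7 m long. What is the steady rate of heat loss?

Cylindrical conduction, so R = ln(r₂/r₁)/(2πkL) per layer, in series:
R_carbon steel pipe wall = ln(59.3/55)/(2π×50.2×17.7) = 1.348×10^-5 K/W
R_ceramic-fibre blanket = ln(94.3/59.3)/(2π×0.0738×17.7) = 0.05652 K/W
R_outer film = 1/(h_o·2πr_oL) = 1/(27.7×2π×0.0943×17.7) = 0.003442 K/W
R_total = 0.05997 K/W
Q = ΔT/R_total = 282/0.05997

Q ≈ 4700 W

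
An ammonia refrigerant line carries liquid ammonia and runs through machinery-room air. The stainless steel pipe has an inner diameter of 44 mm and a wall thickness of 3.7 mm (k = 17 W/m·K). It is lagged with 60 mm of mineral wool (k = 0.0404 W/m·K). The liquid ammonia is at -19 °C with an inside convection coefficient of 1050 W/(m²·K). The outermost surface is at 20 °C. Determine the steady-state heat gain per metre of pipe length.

q′ ≈ 8.21 W/m

Radial resistances (cylindrical: R_cond = ln(r_o/r_i)/(2πkL), R_conv = 1/(h·2πrL)):
R_inner film = 1/(h_i·2πr₁L) = 1/(1050×2π×0.022×1) = 0.00689 K/W
R_stainless steel pipe wall = ln(25.7/22)/(2π×17×1) = 0.001455 K/W
R_mineral wool = ln(85.7/25.7)/(2π×0.0404×1) = 4.745 K/W
R_total = 4.753 K/W
Q = ΔT/R_total = 39/4.753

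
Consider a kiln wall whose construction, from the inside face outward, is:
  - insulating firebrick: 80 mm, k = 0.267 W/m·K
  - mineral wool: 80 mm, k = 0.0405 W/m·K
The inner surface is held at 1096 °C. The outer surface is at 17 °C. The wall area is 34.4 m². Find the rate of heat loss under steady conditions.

Q ≈ 16300 W

Treating each layer as a thermal resistance in series:
R_insulating firebrick = L/(kA) = 0.08/(0.267×34.4) = 0.00871 K/W
R_mineral wool = L/(kA) = 0.08/(0.0405×34.4) = 0.05742 K/W
R_total = 0.06613 K/W
Q = ΔT / R_total = 1079 / 0.06613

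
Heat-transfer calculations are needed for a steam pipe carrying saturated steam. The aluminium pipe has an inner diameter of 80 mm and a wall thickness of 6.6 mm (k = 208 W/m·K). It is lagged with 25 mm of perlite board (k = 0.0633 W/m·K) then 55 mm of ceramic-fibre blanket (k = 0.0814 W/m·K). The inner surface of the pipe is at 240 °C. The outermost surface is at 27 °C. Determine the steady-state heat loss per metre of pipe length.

For a radial system each layer contributes R = ln(r_out/r_in)/(2πkL); films add R = 1/(hA).
R_aluminium pipe wall = ln(46.6/40)/(2π×208×1) = 1.169×10^-4 K/W
R_perlite board = ln(71.6/46.6)/(2π×0.0633×1) = 1.08 K/W
R_ceramic-fibre blanket = ln(126.6/71.6)/(2π×0.0814×1) = 1.114 K/W
R_total = 2.194 K/W
Q = ΔT/R_total = 213/2.194

q′ ≈ 97.1 W/m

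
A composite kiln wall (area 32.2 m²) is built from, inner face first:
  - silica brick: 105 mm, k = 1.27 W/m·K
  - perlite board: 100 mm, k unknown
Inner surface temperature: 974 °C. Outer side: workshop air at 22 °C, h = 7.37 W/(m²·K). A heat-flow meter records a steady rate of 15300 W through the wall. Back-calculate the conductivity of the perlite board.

Model the wall as resistances in series:
R_silica brick = L/(kA) = 0.105/(1.27×32.2) = 0.002568 K/W
R_outer film = 1/(h_o·A) = 1/(7.37×32.2) = 0.004214 K/W
Sum of known resistances R_other = 0.006781 K/W
Total R = ΔT/Q = 952/15300 = 0.06222 K/W
R_perlite board = R_total − R_other = 0.05544 K/W
k = L/(R·A) = 0.1/(0.05544×32.2)

k ≈ 0.056 W/(m·K)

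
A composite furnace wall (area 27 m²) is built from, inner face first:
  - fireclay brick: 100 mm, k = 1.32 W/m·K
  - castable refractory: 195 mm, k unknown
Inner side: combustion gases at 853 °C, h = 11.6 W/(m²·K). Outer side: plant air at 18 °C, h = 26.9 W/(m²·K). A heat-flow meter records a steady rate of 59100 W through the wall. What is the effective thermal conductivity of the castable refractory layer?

Treating each layer as a thermal resistance in series:
R_inner film = 1/(h_i·A) = 1/(11.6×27) = 0.003193 K/W
R_fireclay brick = L/(kA) = 0.1/(1.32×27) = 0.002806 K/W
R_outer film = 1/(h_o·A) = 1/(26.9×27) = 0.001377 K/W
Sum of known resistances R_other = 0.007376 K/W
Total R = ΔT/Q = 835/59100 = 0.01413 K/W
R_castable refractory = R_total − R_other = 0.006753 K/W
k = L/(R·A) = 0.195/(0.006753×27)

k ≈ 1.07 W/(m·K)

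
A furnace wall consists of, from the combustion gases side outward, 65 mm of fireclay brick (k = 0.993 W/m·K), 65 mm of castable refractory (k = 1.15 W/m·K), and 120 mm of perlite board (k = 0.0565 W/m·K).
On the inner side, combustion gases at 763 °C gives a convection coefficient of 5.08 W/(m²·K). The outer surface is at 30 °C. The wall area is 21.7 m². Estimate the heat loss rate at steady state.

Treating each layer as a thermal resistance in series:
R_inner film = 1/(h_i·A) = 1/(5.08×21.7) = 0.009071 K/W
R_fireclay brick = L/(kA) = 0.065/(0.993×21.7) = 0.003017 K/W
R_castable refractory = L/(kA) = 0.065/(1.15×21.7) = 0.002605 K/W
R_perlite board = L/(kA) = 0.12/(0.0565×21.7) = 0.09788 K/W
R_total = 0.1126 K/W
Q = ΔT / R_total = 733 / 0.1126

Q ≈ 6510 W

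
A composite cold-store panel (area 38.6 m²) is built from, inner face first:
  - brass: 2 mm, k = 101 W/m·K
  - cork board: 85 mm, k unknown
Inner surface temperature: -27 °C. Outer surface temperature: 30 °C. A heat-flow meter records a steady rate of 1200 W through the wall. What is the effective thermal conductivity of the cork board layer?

k ≈ 0.0464 W/(m·K)

Thermal resistances in series:
R_brass = L/(kA) = 0.002/(101×38.6) = 5.13×10^-7 K/W
Sum of known resistances R_other = 5.13×10^-7 K/W
Total R = ΔT/Q = 57/1200 = 0.0475 K/W
R_cork board = R_total − R_other = 0.0475 K/W
k = L/(R·A) = 0.085/(0.0475×38.6)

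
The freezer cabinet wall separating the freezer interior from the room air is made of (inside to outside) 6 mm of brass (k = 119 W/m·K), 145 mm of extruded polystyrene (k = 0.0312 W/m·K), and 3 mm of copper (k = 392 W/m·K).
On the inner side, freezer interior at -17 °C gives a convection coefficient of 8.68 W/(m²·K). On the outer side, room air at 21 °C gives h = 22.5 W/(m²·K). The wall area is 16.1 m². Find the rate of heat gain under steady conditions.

Q ≈ 127 W

Using the resistance-network approach (series):
R_inner film = 1/(h_i·A) = 1/(8.68×16.1) = 0.007156 K/W
R_brass = L/(kA) = 0.006/(119×16.1) = 3.132×10^-6 K/W
R_extruded polystyrene = L/(kA) = 0.145/(0.0312×16.1) = 0.2887 K/W
R_copper = L/(kA) = 0.003/(392×16.1) = 4.753×10^-7 K/W
R_outer film = 1/(h_o·A) = 1/(22.5×16.1) = 0.002761 K/W
R_total = 0.2986 K/W
Q = ΔT / R_total = 38 / 0.2986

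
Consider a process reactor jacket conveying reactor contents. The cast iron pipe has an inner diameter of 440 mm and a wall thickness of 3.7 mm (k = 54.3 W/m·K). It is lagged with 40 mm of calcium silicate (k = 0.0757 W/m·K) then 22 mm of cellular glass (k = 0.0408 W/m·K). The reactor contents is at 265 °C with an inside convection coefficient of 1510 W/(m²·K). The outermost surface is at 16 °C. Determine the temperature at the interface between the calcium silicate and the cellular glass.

T ≈ 134 °C

Cylindrical conduction, so R = ln(r₂/r₁)/(2πkL) per layer, in series:
R_inner film = 1/(h_i·2πr₁L) = 1/(1510×2π×0.22×1) = 4.791×10^-4 K/W
R_cast iron pipe wall = ln(223.7/220)/(2π×54.3×1) = 4.888×10^-5 K/W
R_calcium silicate = ln(263.7/223.7)/(2π×0.0757×1) = 0.3459 K/W
R_cellular glass = ln(285.7/263.7)/(2π×0.0408×1) = 0.3126 K/W
R_total = 0.659 K/W
Q = ΔT/R_total = 249/0.659
Q = 378 W/m
T_interface = T_inner − Q·ΣR(inner→interface) = 265 − 378×0.3464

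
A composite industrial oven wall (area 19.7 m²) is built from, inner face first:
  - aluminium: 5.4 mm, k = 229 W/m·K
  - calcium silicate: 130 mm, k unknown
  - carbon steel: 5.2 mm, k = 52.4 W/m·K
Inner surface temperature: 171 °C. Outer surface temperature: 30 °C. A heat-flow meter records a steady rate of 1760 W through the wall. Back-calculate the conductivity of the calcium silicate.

k ≈ 0.0824 W/(m·K)

Treating each layer as a thermal resistance in series:
R_aluminium = L/(kA) = 0.0054/(229×19.7) = 1.197×10^-6 K/W
R_carbon steel = L/(kA) = 0.0052/(52.4×19.7) = 5.037×10^-6 K/W
Sum of known resistances R_other = 6.234×10^-6 K/W
Total R = ΔT/Q = 141/1760 = 0.08011 K/W
R_calcium silicate = R_total − R_other = 0.08011 K/W
k = L/(R·A) = 0.13/(0.08011×19.7)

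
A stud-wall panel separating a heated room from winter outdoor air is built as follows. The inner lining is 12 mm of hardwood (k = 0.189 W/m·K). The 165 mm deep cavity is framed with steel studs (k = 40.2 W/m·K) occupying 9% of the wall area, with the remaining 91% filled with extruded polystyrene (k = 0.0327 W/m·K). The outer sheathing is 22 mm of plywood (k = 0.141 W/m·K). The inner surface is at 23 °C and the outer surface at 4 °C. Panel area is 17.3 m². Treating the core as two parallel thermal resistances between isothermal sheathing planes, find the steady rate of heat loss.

Q ≈ 1240 W

Sheathing layers in series; stud and cavity paths in parallel between them.
R_inner = 0.012/(0.189×17.3) = 0.00367 K/W
R_stud  = 0.165/(40.2×0.09×17.3) = 0.002636 K/W
R_cav   = 0.165/(0.0327×0.91×17.3) = 0.3205 K/W
1/R_core = 1/R_stud + 1/R_cav → R_core = 0.002615 K/W
R_outer = 0.022/(0.141×17.3) = 0.009019 K/W
R_total = 0.0153 K/W
Q = ΔT/R_total = 19/0.0153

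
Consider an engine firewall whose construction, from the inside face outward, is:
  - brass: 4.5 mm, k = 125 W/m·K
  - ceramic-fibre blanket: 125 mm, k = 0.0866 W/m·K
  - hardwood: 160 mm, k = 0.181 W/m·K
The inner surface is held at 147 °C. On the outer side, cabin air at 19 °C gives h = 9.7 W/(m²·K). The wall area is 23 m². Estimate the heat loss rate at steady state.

Q ≈ 1210 W

Series thermal resistances:
R_brass = L/(kA) = 0.0045/(125×23) = 1.565×10^-6 K/W
R_ceramic-fibre blanket = L/(kA) = 0.125/(0.0866×23) = 0.06276 K/W
R_hardwood = L/(kA) = 0.16/(0.181×23) = 0.03843 K/W
R_outer film = 1/(h_o·A) = 1/(9.7×23) = 0.004482 K/W
R_total = 0.1057 K/W
Q = ΔT / R_total = 128 / 0.1057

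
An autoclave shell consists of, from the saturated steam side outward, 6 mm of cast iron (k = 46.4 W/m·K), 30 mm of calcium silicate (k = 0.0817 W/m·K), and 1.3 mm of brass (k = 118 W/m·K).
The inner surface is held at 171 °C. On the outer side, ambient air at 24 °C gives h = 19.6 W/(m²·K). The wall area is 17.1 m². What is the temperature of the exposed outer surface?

Treating each layer as a thermal resistance in series:
R_cast iron = L/(kA) = 0.006/(46.4×17.1) = 7.562×10^-6 K/W
R_calcium silicate = L/(kA) = 0.03/(0.0817×17.1) = 0.02147 K/W
R_brass = L/(kA) = 0.0013/(118×17.1) = 6.443×10^-7 K/W
R_outer film = 1/(h_o·A) = 1/(19.6×17.1) = 0.002984 K/W
R_total = 0.02447 K/W;  Q = ΔT/R_total = 147/0.02447 = 6008 W
T_interface = T_inner − Q·ΣR(inner→interface) = 171 − 6010×0.02148

T ≈ 41.9 °C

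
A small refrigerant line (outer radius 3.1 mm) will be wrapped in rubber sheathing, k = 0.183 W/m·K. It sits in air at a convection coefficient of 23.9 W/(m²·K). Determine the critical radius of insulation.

For a cylinder r_cr = k/h = 0.183/23.9
r_cr = 7.66 mm; since the bare radius (3.1 mm) is below r_cr, adding a thin layer of insulation will *increase* heat loss.

r_cr ≈ 7.66 mm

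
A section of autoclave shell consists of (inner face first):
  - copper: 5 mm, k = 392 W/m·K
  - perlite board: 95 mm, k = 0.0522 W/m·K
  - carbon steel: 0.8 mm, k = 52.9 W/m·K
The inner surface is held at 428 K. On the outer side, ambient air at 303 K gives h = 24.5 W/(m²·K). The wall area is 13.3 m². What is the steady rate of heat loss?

Thermal resistances in series:
R_copper = L/(kA) = 0.005/(392×13.3) = 9.59×10^-7 K/W
R_perlite board = L/(kA) = 0.095/(0.0522×13.3) = 0.1368 K/W
R_carbon steel = L/(kA) = 0.0008/(52.9×13.3) = 1.137×10^-6 K/W
R_outer film = 1/(h_o·A) = 1/(24.5×13.3) = 0.003069 K/W
R_total = 0.1399 K/W
Q = ΔT / R_total = 125 / 0.1399

Q ≈ 893 W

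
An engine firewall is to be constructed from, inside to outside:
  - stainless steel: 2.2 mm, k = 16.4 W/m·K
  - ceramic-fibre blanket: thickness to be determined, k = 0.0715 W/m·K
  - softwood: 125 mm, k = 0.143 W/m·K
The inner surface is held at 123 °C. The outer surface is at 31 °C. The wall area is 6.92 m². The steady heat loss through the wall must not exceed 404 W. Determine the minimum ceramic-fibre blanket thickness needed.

Using the resistance-network approach (series):
R_stainless steel = L/(kA) = 0.0022/(16.4×6.92) = 1.939×10^-5 K/W
R_softwood = L/(kA) = 0.125/(0.143×6.92) = 0.1263 K/W
Sum of the known resistances R_other = 0.1263 K/W
Required total resistance R_tot = ΔT/Q_allow = 92/404 = 0.2277 K/W
R_ceramic-fibre blanket = R_tot − R_other = 0.1014 K/W
L = R·k·A = 0.1014×0.0715×6.92

L ≈ 50.2 mm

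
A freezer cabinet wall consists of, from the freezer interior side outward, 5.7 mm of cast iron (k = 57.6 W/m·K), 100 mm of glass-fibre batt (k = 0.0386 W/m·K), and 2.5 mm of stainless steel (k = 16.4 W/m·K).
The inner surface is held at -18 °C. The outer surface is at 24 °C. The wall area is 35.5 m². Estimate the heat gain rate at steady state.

Model the wall as resistances in series:
R_cast iron = L/(kA) = 0.0057/(57.6×35.5) = 2.788×10^-6 K/W
R_glass-fibre batt = L/(kA) = 0.1/(0.0386×35.5) = 0.07298 K/W
R_stainless steel = L/(kA) = 0.0025/(16.4×35.5) = 4.294×10^-6 K/W
R_total = 0.07298 K/W
Q = ΔT / R_total = 42 / 0.07298

Q ≈ 575 W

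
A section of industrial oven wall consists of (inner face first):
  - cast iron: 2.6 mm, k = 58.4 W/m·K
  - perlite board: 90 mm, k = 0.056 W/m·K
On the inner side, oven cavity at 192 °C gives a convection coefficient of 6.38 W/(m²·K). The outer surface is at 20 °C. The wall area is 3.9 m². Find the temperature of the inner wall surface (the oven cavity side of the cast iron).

T ≈ 177 °C

Using the resistance-network approach (series):
R_inner film = 1/(h_i·A) = 1/(6.38×3.9) = 0.04019 K/W
R_cast iron = L/(kA) = 0.0026/(58.4×3.9) = 1.142×10^-5 K/W
R_perlite board = L/(kA) = 0.09/(0.056×3.9) = 0.4121 K/W
R_total = 0.4523 K/W;  Q = ΔT/R_total = 172/0.4523 = 380.3 W
T_interface = T_inner − Q·ΣR(inner→interface) = 192 − 380×0.04019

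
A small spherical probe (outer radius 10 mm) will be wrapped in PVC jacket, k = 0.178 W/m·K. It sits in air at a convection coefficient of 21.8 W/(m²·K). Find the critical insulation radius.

For a sphere r_cr = 2k/h = 2×0.178/21.8
r_cr = 16.3 mm; since the bare radius (10 mm) is below r_cr, adding a thin layer of insulation will *increase* heat loss.

r_cr ≈ 16.3 mm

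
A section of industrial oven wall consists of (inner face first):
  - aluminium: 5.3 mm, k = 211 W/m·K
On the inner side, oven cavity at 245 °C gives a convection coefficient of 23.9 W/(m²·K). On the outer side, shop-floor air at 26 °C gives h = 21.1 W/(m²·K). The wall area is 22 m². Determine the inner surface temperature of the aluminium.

T ≈ 142 °C

Using the resistance-network approach (series):
R_inner film = 1/(h_i·A) = 1/(23.9×22) = 0.001902 K/W
R_aluminium = L/(kA) = 0.0053/(211×22) = 1.142×10^-6 K/W
R_outer film = 1/(h_o·A) = 1/(21.1×22) = 0.002154 K/W
R_total = 0.004057 K/W;  Q = ΔT/R_total = 219/0.004057 = 53980 W
T_interface = T_inner − Q·ΣR(inner→interface) = 245 − 54000×0.001902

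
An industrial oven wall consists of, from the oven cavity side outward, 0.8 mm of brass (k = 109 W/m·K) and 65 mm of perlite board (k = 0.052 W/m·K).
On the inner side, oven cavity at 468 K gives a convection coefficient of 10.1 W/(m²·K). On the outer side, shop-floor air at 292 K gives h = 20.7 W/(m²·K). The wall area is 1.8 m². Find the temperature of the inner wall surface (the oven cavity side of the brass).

Series thermal resistances:
R_inner film = 1/(h_i·A) = 1/(10.1×1.8) = 0.05501 K/W
R_brass = L/(kA) = 0.0008/(109×1.8) = 4.077×10^-6 K/W
R_perlite board = L/(kA) = 0.065/(0.052×1.8) = 0.6944 K/W
R_outer film = 1/(h_o·A) = 1/(20.7×1.8) = 0.02684 K/W
R_total = 0.7763 K/W;  Q = ΔT/R_total = 176/0.7763 = 226.7 W
T_interface = T_inner − Q·ΣR(inner→interface) = 468 − 227×0.05501

T ≈ 456 K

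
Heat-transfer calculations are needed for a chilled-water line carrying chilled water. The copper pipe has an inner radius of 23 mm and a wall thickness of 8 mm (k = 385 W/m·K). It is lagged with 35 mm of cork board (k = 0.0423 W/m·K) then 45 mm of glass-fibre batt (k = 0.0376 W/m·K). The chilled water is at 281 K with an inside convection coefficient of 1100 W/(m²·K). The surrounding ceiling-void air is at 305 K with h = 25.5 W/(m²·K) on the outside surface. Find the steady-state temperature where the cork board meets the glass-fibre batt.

Cylindrical conduction, so R = ln(r₂/r₁)/(2πkL) per layer, in series:
R_inner film = 1/(h_i·2πr₁L) = 1/(1100×2π×0.023×1) = 0.006291 K/W
R_copper pipe wall = ln(31/23)/(2π×385×1) = 1.234×10^-4 K/W
R_cork board = ln(66/31)/(2π×0.0423×1) = 2.843 K/W
R_glass-fibre batt = ln(111/66)/(2π×0.0376×1) = 2.201 K/W
R_outer film = 1/(h_o·2πr_oL) = 1/(25.5×2π×0.111×1) = 0.05623 K/W
R_total = 5.106 K/W
Q = ΔT/R_total = 24/5.106
Q = 4.7 W/m
T_interface = T_inner + Q·ΣR(inner→interface) = 281 + 4.7×2.85

T ≈ 294 K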